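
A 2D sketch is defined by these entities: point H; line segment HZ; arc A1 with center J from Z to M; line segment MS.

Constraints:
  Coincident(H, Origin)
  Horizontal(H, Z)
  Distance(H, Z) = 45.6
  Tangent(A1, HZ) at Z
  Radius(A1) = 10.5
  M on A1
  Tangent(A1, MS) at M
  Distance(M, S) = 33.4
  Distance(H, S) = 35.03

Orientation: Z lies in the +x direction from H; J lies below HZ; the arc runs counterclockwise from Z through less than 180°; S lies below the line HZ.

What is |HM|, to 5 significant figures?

37.488

Checks: |JM| = 10.50 ✓; ∠(JM, MS) = 90.00° ✓; |MS| = 33.40 ✓; |HS| = 35.03 ✓.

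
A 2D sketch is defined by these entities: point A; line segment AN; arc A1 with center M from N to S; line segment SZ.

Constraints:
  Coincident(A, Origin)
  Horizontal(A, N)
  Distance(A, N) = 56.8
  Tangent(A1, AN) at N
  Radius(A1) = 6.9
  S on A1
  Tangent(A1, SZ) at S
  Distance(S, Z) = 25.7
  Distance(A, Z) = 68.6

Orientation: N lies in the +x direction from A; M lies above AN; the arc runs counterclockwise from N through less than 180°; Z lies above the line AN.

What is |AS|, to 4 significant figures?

64.12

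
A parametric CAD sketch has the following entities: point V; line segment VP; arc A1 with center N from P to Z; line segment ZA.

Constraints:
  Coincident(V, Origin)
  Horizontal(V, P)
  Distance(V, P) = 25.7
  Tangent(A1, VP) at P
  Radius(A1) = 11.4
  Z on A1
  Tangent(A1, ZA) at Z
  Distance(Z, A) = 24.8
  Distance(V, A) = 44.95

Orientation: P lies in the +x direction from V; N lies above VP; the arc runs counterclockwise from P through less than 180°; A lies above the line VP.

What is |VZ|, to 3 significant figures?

39.5

Checks: ∠(NP, PV) = 90.00° ✓; |NP| = 11.40 ✓; |NZ| = 11.40 ✓; ∠(NZ, ZA) = 90.00° ✓; |ZA| = 24.80 ✓; |VA| = 44.95 ✓.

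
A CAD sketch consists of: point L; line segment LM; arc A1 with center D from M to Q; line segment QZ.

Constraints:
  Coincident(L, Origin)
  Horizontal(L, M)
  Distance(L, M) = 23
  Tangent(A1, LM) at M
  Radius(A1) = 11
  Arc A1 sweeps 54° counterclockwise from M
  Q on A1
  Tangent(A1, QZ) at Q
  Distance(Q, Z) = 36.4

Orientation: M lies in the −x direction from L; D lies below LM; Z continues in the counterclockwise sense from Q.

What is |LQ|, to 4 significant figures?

32.22

L is at the origin; LM is horizontal with |LM| = 23.0 and M on the −x side, so M = (-23.00, 0.000). Since A1 is tangent to LM there, DM ⟂ LM, so D = M + (0, -11) = (-23.00, -11.00). On A1, M sits at bearing 90° from D; a 54° counterclockwise sweep puts Q at bearing 144°, so Q = D + 11.0·(cos 144°, sin 144°) = (-31.90, -4.534). Then |LQ| = |Q − L| = 32.22.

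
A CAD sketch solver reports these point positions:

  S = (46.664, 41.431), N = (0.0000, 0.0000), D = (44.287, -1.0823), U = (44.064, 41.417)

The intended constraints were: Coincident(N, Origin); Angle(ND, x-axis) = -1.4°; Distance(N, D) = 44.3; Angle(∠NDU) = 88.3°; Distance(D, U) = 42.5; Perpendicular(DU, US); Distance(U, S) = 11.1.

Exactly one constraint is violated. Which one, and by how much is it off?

Distance(U, S) = 11.1 — off by 8.50.

N = (0.00, 0.00) ✓; ND at -1.400° ✓; |ND| = 44.30 ✓; ∠NDU = 88.30° ✓; |DU| = 42.50 ✓; ∠(DU, US) = 89.99° ✓; |US| = 2.600 ✗.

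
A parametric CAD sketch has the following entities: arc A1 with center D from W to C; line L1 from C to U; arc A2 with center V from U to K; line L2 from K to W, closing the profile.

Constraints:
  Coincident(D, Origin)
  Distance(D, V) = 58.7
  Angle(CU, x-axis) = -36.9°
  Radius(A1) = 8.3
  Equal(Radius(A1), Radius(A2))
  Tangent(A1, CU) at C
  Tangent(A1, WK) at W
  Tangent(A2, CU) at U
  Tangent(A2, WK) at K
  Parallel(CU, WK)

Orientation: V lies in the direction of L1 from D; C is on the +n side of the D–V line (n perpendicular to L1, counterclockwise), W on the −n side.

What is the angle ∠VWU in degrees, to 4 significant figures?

7.742°

The slot axis is L1's direction at -36.9°, so u = (cos -36.9°, sin -36.9°) = (0.7997, -0.6004) and n = (−sin -36.9°, cos -36.9°) = (0.6004, 0.7997). D is at the origin and V lies 58.7 along u from D, so V = 58.7·u = (46.94, -35.24). Tangency of A1 to both parallel lines with radius 8.3 puts C and W at D ± 8.3·n: C = (4.983, 6.637), W = (-4.983, -6.637). Equal radii place U and K the same way about V: U = V + 8.3·n = (51.92, -28.61), K = V − 8.3·n = (41.96, -41.88). Then cos ∠VWU = WV·WU / (|WV||WU|), giving 7.742°.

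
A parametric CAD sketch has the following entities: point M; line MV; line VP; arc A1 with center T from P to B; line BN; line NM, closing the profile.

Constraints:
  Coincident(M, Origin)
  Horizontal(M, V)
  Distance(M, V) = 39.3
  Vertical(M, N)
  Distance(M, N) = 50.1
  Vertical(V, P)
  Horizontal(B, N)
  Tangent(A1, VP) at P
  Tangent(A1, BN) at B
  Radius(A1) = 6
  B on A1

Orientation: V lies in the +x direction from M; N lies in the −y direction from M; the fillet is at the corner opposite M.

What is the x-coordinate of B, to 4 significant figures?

33.30

M is at the origin; MV is horizontal with |MV| = 39.3 and V on the +x side, so V = (39.30, 0.000). M and N share the same x with |MN| = 50.1 and N on the −y side, so N = (0.000, -50.10). The virtual corner opposite M is at (39.30, -50.10). The tangent condition forces TP to be normal to VP and A1 meets BN tangentially, so TB is at right angles to BN, with radius 6.0, so the center T sits 6.0 in from both sides at T = (33.30, -44.10). That places the tangent points at P = (39.30, -44.10) on VP and B = (33.30, -50.10) on BN. So B.x = 33.30.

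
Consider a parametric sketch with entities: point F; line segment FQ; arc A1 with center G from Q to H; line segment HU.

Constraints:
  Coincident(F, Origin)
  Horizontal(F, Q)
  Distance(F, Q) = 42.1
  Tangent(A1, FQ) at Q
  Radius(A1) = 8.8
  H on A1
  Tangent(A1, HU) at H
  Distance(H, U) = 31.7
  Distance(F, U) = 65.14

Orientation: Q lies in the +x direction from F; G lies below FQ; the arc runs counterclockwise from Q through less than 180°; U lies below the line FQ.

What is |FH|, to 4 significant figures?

37.08

Checks: F.y = 0.00, Q.y = 0.00 ✓; |GH| = 8.800 ✓; ∠(GH, HU) = 90.00° ✓; |HU| = 31.70 ✓; |FU| = 65.14 ✓.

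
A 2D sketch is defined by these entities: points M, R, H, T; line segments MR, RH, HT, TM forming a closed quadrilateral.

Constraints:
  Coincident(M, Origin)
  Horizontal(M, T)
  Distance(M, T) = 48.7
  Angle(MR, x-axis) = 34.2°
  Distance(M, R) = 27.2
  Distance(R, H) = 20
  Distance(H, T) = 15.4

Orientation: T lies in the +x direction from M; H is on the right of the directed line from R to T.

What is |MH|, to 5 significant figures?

33.406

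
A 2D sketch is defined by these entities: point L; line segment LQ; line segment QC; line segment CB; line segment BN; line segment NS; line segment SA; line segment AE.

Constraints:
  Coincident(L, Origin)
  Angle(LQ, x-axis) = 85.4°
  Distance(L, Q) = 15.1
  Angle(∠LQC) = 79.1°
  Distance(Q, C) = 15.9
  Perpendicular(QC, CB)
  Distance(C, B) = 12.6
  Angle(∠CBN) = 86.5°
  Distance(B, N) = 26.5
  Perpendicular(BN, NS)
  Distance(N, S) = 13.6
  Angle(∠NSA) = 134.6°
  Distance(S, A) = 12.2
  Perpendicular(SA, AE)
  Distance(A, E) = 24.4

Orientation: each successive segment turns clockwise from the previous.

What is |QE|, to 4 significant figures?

17.35

L is at the origin; LQ runs at 85.4° with length 15.1, so Q = (1.211, 15.05). ∠LQC = 79.1° gives QC at -15.50° from the x-axis; with |QC| = 15.9, C = (16.53, 10.80). QC is perpendicular to CB, so CB runs at -105.5°; with |CB| = 12.6, B = (13.17, -1.339). ∠CBN = 86.5° gives BN at 161.0° from the x-axis; with |BN| = 26.5, N = (-11.89, 7.288). BN ⟂ NS, so NS runs at 71.00°; with |NS| = 13.6, S = (-7.463, 20.15). ∠NSA = 134.6° gives SA at 25.60° from the x-axis; with |SA| = 12.2, A = (3.539, 25.42). SA ⟂ AE, so AE runs at -64.40°; with |AE| = 24.4, E = (14.08, 3.414). Then |QE| = |E − Q| = 17.35.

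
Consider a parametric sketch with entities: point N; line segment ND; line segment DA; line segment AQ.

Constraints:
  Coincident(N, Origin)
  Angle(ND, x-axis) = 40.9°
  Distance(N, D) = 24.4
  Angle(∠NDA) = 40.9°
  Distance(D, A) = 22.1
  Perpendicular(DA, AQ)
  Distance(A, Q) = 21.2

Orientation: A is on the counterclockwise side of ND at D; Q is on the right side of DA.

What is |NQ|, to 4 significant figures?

37.36

∠NDA = 40.9°, so DA runs at 40.9° + (180° − 40.9°) = 180.0° from the x-axis; with |DA| = 22.1, A = D + 22.1·(cos 180.0°, sin 180.0°) = (-3.657, 15.98). The perpendicularity gives AQ at right angles to DA; with |AQ| = 21.2 on the right of DA, Q = A + 21.2·(1.225e-16, 1.000) = (-3.657, 37.18). Then |NQ| = |Q − N| = 37.36.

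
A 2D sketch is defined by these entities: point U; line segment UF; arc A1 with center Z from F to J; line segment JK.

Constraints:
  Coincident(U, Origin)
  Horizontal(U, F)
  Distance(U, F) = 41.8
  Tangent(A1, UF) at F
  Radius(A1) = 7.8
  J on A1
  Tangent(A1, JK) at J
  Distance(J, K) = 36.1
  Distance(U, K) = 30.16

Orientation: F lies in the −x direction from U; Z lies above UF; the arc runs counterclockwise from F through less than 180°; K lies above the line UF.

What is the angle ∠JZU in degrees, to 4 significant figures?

33.89°

U is at the origin; U and F share the same y with |UF| = 41.8 and F on the −x side, so F = (-41.80, 0.000). The tangent condition forces ZF to be normal to UF, so Z = F + (0, 7.8) = (-41.80, 7.800). Since ZJ ⟂ JK (tangency), |ZK| = √(7.8² + 36.1²) = 36.93 regardless of where J sits on A1. So K lies on both circle(U, 30.16) and circle(Z, 36.93); the above-UF intersection is K = (-10.95, 28.10). J is the foot of the tangent from K: J = (-36.23, 2.337).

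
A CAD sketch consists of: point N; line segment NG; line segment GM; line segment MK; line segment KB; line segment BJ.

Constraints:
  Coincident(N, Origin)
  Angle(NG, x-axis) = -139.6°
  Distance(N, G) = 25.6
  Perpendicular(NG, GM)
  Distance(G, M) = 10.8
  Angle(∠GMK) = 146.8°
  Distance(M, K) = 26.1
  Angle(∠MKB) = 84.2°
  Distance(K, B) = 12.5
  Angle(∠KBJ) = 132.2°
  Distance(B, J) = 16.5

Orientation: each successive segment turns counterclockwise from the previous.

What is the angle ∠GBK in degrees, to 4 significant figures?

84.90°

N is at the origin; NG runs at -139.6° with length 25.6, so G = (-19.50, -16.59). NG ⟂ GM, so GM runs at -49.60°; with |GM| = 10.8, M = (-12.50, -24.82). ∠GMK = 146.8° gives MK at -16.40° from the x-axis; with |MK| = 26.1, K = (12.54, -32.19). ∠MKB = 84.2° gives KB at 79.40° from the x-axis; with |KB| = 12.5, B = (14.84, -19.90). Then cos ∠GBK = BG·BK / (|BG||BK|), giving 84.90°.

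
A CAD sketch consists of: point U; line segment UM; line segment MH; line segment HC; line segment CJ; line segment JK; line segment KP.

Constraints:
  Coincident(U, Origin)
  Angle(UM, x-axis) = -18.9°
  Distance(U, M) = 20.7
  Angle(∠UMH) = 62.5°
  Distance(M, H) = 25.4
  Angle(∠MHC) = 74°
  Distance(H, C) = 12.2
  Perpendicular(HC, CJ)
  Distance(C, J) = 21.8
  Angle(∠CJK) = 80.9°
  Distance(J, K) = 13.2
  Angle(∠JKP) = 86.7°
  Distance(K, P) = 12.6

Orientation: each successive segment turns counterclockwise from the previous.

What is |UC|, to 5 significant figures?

14.133

U is at the origin; UM runs at -18.9° with length 20.7, so M = (19.584, -6.7051). ∠UMH = 62.5° gives MH at 98.600° from the x-axis; with |MH| = 25.4, H = (15.786, 18.409). ∠MHC = 74.0° gives HC at -155.40° from the x-axis; with |HC| = 12.2, C = (4.6931, 13.331). Then |UC| = |C − U| = 14.133.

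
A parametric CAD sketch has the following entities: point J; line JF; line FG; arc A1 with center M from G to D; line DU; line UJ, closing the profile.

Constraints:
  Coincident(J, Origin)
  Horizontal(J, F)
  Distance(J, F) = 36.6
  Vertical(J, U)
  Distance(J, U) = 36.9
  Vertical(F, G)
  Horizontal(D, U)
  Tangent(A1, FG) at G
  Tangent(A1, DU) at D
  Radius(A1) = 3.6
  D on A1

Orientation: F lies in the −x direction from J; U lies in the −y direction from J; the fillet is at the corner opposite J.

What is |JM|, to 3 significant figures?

46.9

J and U share the same x with |JU| = 36.9 and U on the −y side, so U = (0.00, -36.9). The virtual corner opposite J is at (-36.6, -36.9). A1 meets FG tangentially, so MG is at right angles to FG and the tangent condition forces MD to be normal to DU, with radius 3.6, so the center M sits 3.6 in from both sides at M = (-33.0, -33.3). Then |JM| = |M − J| = 46.9.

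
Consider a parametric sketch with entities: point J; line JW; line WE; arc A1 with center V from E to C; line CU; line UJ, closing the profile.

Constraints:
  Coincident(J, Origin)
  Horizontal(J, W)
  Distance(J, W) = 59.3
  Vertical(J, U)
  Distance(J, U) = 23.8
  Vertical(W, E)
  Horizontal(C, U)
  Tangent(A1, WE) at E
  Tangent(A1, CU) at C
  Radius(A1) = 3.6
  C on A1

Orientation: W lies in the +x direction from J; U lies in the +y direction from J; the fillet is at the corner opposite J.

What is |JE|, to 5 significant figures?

62.646

The virtual corner opposite J is at (59.300, 23.800). A1 meets WE tangentially, so VE is at right angles to WE and since A1 is tangent to CU there, VC ⟂ CU, with radius 3.6, so the center V sits 3.6 in from both sides at V = (55.700, 20.200). That places the tangent points at E = (59.300, 20.200) on WE and C = (55.700, 23.800) on CU. Then |JE| = |E − J| = 62.646.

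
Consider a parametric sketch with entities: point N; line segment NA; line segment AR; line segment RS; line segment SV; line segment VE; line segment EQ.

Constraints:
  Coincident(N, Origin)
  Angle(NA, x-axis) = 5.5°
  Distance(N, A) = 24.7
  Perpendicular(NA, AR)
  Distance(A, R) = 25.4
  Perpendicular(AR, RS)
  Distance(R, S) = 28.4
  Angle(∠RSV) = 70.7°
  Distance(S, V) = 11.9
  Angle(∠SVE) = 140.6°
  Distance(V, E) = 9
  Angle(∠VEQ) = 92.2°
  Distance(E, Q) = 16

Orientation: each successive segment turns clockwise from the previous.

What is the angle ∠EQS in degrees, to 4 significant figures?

63.65°

∠SVE = 140.6° gives VE at 36.80° from the x-axis; with |VE| = 9.0, E = (8.797, -8.690). ∠VEQ = 92.2° gives EQ at -51.00° from the x-axis; with |EQ| = 16.0, Q = (18.87, -21.12). Then cos ∠EQS = QE·QS / (|QE||QS|), giving 63.65°.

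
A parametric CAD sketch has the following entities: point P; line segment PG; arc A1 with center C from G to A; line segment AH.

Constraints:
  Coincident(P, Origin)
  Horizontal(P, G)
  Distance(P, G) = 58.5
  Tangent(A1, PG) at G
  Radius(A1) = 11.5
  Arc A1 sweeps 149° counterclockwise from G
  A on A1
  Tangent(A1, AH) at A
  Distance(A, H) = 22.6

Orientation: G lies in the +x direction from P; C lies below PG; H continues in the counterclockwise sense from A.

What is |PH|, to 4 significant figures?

79.15

P is at the origin; P and G share the same y with |PG| = 58.5 and G on the +x side, so G = (58.50, 0.000). A1 meets PG tangentially, so CG is at right angles to PG, so C = G + (0, -11.5) = (58.50, -11.50). On A1, G sits at bearing 90° from C; a 149° counterclockwise sweep puts A at bearing 239°, so A = C + 11.5·(cos 239°, sin 239°) = (52.58, -21.36). The tangent condition forces CA to be normal to AH, so AH runs along (−sin 239°, cos 239°); with |AH| = 22.6, H = (71.95, -33.00). Then |PH| = |H − P| = 79.15.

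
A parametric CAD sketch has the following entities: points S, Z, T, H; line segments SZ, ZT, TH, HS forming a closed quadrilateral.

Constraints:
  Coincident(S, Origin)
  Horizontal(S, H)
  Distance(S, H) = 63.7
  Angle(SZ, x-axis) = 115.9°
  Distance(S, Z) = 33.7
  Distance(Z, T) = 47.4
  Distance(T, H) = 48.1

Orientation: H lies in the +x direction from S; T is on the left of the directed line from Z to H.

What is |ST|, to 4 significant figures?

48.67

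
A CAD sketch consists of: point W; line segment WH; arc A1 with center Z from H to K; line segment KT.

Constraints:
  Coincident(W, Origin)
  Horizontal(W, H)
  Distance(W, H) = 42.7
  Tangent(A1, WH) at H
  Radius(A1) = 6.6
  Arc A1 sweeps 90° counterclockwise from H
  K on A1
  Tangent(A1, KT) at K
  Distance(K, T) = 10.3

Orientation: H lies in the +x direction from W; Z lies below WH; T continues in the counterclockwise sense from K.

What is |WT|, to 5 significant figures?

39.860

W is at the origin; W and H share the same y with |WH| = 42.7 and H on the +x side, so H = (42.700, 0.0000). A1 meets WH tangentially, so ZH is at right angles to WH, so Z = H + (0, -6.6) = (42.700, -6.6000). On A1, H sits at bearing 90° from Z; a 90° counterclockwise sweep puts K at bearing 180°, so K = Z + 6.6·(cos 180°, sin 180°) = (36.100, -6.6000). A1 meets KT tangentially, so ZK is at right angles to KT, so KT runs along (−sin 180°, cos 180°); with |KT| = 10.3, T = (36.100, -16.900). Then |WT| = |T − W| = 39.860.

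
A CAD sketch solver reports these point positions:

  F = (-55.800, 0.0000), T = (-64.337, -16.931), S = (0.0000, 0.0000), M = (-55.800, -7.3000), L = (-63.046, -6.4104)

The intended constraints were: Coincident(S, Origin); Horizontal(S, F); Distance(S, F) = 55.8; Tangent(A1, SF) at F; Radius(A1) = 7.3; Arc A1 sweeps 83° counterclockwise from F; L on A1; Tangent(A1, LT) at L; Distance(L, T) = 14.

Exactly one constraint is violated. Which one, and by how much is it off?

Distance(L, T) = 14 — off by 3.40.

S = (0.00, 0.00) ✓; S.y = 0.00, F.y = 0.00 ✓; |SF| = 55.80 ✓; ∠(MF, FS) = 90.00° ✓; |MF| = 7.300 ✓; bearing(M→L) − bearing(M→F) = 83.00° ✓; |ML| = 7.300 ✓; ∠(ML, LT) = 90.00° ✓; |LT| = 10.60 ✗.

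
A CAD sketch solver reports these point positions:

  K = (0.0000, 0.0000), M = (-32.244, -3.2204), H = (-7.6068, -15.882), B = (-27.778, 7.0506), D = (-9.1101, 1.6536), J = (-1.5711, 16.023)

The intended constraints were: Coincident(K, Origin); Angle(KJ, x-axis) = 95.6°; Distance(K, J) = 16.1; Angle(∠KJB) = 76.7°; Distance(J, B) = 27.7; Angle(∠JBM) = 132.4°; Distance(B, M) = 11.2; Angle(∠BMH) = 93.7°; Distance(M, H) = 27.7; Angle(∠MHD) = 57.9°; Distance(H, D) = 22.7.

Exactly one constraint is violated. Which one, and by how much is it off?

Distance(H, D) = 22.7 — off by 5.10.

K = (0.00, 0.00) ✓; KJ at 95.60° ✓; |KJ| = 16.10 ✓; ∠KJB = 76.70° ✓; |JB| = 27.70 ✓; ∠JBM = 132.4° ✓; |BM| = 11.20 ✓; ∠BMH = 93.70° ✓; |MH| = 27.70 ✓; ∠MHD = 57.90° ✓; |HD| = 17.60 ✗.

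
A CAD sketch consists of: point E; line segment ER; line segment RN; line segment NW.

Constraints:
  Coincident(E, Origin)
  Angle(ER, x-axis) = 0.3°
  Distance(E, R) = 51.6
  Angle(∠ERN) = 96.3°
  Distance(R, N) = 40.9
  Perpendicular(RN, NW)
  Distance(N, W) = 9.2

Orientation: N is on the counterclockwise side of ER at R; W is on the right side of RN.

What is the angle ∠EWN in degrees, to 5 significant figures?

37.588°

E is at the origin; ER runs at 0.3° with length 51.6, so R = 51.6·(cos 0.3°, sin 0.3°) = (51.599, 0.27018). ∠ERN = 96.3°, so RN runs at 0.3° + (180° − 96.3°) = 84.000° from the x-axis; with |RN| = 40.9, N = R + 40.9·(cos 84.000°, sin 84.000°) = (55.875, 40.946). RN ⟂ NW; with |NW| = 9.2 on the right of RN, W = N + 9.2·(0.99452, -0.10453) = (65.024, 39.984). Then cos ∠EWN = WE·WN / (|WE||WN|), giving 37.588°.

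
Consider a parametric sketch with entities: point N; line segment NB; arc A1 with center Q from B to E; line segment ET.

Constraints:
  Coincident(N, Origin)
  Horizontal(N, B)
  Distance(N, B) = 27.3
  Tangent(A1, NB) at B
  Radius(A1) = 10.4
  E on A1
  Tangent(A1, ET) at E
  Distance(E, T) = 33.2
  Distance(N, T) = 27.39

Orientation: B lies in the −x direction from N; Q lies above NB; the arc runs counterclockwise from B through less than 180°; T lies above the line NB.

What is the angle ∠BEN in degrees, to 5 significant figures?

147.64°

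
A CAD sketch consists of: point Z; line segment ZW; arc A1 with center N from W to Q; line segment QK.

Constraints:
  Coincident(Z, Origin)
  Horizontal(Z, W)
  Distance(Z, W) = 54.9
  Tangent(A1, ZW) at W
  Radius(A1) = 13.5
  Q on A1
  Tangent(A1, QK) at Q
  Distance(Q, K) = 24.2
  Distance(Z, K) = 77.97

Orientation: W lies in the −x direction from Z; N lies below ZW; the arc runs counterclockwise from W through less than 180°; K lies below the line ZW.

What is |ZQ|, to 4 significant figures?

69.74

Z is at the origin; Z and W share the same y with |ZW| = 54.9 and W on the −x side, so W = (-54.90, 0.000). A1 meets ZW tangentially, so NW is at right angles to ZW, so N = W + (0, -13.5) = (-54.90, -13.50). Since NQ ⟂ QK (tangency), |NK| = √(13.5² + 24.2²) = 27.71 regardless of where Q sits on A1. So K lies on both circle(Z, 77.97) and circle(N, 27.71); the below-ZW intersection is K = (-68.18, -37.82). Q is the foot of the tangent from K: Q = (-68.40, -13.62).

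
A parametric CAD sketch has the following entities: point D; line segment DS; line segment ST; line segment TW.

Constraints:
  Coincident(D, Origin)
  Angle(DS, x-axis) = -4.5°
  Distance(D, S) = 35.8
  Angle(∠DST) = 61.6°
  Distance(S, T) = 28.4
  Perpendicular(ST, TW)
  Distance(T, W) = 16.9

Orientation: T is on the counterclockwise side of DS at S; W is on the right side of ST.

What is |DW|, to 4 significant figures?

49.71

∠DST = 61.6°, so ST runs at -4.5° + (180° − 61.6°) = 113.9° from the x-axis; with |ST| = 28.4, T = S + 28.4·(cos 113.9°, sin 113.9°) = (24.18, 23.16). ST is perpendicular to TW; with |TW| = 16.9 on the right of ST, W = T + 16.9·(0.9143, 0.4051) = (39.63, 30.00). Then |DW| = |W − D| = 49.71.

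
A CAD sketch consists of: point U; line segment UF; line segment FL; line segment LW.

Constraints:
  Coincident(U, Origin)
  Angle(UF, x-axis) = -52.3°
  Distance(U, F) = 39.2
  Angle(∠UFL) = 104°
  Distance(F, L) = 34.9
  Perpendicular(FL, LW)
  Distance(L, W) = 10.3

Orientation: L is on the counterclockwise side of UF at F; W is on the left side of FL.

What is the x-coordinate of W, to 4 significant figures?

51.79

U is at the origin; UF runs at -52.3° with length 39.2, so F = 39.2·(cos -52.3°, sin -52.3°) = (23.97, -31.02). ∠UFL = 104.0°, so FL runs at -52.3° + (180° − 104.0°) = 23.70° from the x-axis; with |FL| = 34.9, L = F + 34.9·(cos 23.70°, sin 23.70°) = (55.93, -16.99). FL ⟂ LW; with |LW| = 10.3 on the left of FL, W = L + 10.3·(-0.4019, 0.9157) = (51.79, -7.557). So W.x = 51.79.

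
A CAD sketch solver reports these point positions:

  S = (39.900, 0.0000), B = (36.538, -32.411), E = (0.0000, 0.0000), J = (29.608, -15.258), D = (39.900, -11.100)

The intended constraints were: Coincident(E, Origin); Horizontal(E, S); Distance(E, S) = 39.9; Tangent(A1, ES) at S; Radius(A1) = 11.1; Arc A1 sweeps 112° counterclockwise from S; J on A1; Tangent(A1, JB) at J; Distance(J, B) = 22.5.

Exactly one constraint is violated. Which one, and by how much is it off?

Distance(J, B) = 22.5 — off by 4.00.

E = (0.00, 0.00) ✓; E.y = 0.00, S.y = 0.00 ✓; |ES| = 39.90 ✓; ∠(DS, SE) = 90.00° ✓; |DS| = 11.10 ✓; bearing(D→J) − bearing(D→S) = 112.0° ✓; |DJ| = 11.10 ✓; ∠(DJ, JB) = 90.00° ✓; |JB| = 18.50 ✗.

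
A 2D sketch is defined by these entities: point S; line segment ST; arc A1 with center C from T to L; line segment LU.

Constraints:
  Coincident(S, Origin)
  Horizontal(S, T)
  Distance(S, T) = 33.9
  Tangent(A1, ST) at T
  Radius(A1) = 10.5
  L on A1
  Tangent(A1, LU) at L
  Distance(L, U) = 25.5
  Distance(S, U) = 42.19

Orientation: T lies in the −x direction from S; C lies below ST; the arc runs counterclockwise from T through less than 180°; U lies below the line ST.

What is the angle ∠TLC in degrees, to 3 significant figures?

21.7°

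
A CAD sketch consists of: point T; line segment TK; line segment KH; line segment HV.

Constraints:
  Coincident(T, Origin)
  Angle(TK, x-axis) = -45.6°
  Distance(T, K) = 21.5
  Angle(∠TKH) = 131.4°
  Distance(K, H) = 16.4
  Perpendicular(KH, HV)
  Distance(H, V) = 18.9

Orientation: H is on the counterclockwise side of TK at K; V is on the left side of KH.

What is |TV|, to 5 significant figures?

30.743

T is at the origin; TK runs at -45.6° with length 21.5, so K = 21.5·(cos -45.6°, sin -45.6°) = (15.043, -15.361). ∠TKH = 131.4°, so KH runs at -45.6° + (180° − 131.4°) = 3.0000° from the x-axis; with |KH| = 16.4, H = K + 16.4·(cos 3.0000°, sin 3.0000°) = (31.420, -14.503). KH is perpendicular to HV; with |HV| = 18.9 on the left of KH, V = H + 18.9·(-0.052336, 0.99863) = (30.431, 4.3712). Then |TV| = |V − T| = 30.743.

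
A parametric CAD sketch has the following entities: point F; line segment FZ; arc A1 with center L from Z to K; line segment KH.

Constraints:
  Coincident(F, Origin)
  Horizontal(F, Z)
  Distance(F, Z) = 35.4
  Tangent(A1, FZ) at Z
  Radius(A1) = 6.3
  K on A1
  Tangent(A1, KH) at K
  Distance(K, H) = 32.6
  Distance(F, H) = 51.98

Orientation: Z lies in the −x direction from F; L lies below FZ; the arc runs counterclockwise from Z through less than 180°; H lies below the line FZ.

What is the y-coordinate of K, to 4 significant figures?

-7.787

Checks: F.y = 0.00, Z.y = 0.00 ✓; |LK| = 6.300 ✓; ∠(LK, KH) = 90.00° ✓; |KH| = 32.60 ✓; |FH| = 51.98 ✓.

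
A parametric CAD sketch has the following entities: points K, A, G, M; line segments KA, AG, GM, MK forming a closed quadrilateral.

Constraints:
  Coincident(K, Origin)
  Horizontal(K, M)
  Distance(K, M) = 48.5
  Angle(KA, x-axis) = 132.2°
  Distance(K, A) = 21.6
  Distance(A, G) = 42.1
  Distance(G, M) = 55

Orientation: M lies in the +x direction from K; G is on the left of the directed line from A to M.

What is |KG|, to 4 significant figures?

47.53

Checks: |AG| = 42.10 ✓; |GM| = 55.00 ✓.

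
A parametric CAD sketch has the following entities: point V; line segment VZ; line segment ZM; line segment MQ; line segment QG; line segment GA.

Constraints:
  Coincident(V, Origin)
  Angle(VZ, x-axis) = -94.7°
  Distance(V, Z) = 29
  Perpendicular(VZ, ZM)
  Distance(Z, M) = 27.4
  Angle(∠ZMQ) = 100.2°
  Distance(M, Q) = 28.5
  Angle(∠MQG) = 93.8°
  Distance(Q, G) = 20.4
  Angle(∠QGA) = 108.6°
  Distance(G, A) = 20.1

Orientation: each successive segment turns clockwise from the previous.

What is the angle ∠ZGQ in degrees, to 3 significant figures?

97.0°

V is at the origin; VZ runs at -94.7° with length 29.0, so Z = (-2.38, -28.9). The perpendicularity gives ZM at right angles to VZ, so ZM runs at 175°; with |ZM| = 27.4, M = (-29.7, -26.7). ∠ZMQ = 100.2° gives MQ at 95.5° from the x-axis; with |MQ| = 28.5, Q = (-32.4, 1.71). ∠MQG = 93.8° gives QG at 9.30° from the x-axis; with |QG| = 20.4, G = (-12.3, 5.01). Then cos ∠ZGQ = GZ·GQ / (|GZ||GQ|), giving 97.0°.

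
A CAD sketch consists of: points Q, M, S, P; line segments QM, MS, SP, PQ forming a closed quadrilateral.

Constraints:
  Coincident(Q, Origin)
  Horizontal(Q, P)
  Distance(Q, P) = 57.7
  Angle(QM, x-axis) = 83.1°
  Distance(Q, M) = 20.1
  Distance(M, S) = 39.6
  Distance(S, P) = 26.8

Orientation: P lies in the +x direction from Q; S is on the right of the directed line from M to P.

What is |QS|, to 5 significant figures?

32.431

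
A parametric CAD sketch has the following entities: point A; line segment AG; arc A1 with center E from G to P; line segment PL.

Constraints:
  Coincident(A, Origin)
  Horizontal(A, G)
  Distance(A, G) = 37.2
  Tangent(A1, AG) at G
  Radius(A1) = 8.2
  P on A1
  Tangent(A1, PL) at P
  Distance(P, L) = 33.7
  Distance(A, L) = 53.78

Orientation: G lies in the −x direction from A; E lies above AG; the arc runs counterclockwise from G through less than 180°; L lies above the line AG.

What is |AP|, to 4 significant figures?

30.45

Checks: |EP| = 8.200 ✓; ∠(EP, PL) = 90.00° ✓; |PL| = 33.70 ✓; |AL| = 53.78 ✓.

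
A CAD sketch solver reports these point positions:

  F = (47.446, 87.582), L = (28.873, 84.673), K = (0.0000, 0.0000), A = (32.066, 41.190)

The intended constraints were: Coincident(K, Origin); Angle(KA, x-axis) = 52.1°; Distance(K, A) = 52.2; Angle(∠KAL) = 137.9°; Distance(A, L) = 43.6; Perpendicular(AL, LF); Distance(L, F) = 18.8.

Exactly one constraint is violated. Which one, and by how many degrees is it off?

Perpendicular(AL, LF) — off by 4.70°.

K = (0.00, 0.00) ✓; KA at 52.10° ✓; |KA| = 52.20 ✓; ∠KAL = 137.9° ✓; |AL| = 43.60 ✓; ∠(AL, LF) = 85.30° ✗; |LF| = 18.80 ✓.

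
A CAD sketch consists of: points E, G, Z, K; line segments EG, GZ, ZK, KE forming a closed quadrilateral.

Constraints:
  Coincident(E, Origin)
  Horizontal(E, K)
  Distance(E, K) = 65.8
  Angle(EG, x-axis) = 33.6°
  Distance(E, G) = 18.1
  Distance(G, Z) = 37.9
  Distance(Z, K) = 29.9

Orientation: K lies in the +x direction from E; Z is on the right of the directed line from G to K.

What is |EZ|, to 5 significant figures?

44.843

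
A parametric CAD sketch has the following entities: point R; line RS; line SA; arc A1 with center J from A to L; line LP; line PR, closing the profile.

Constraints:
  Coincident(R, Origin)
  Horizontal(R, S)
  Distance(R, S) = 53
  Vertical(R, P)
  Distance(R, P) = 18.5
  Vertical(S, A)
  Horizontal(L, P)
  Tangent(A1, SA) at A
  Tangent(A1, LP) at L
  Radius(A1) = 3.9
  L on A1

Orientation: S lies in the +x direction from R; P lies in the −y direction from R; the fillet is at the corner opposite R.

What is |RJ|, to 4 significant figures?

51.22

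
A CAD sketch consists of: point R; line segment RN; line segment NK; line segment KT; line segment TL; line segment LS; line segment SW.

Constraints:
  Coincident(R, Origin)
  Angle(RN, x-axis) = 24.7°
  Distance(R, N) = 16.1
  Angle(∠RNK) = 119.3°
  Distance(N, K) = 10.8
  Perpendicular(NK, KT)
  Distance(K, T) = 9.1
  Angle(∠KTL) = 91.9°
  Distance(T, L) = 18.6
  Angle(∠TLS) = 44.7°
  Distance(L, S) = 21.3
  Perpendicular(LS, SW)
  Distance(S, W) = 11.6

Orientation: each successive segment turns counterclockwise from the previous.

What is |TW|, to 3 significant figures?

8.21

R is at the origin; RN runs at 24.7° with length 16.1, so N = (14.6, 6.73). ∠RNK = 119.3° gives NK at 85.4° from the x-axis; with |NK| = 10.8, K = (15.5, 17.5). The perpendicularity gives KT at right angles to NK, so KT runs at 175°; with |KT| = 9.1, T = (6.42, 18.2). ∠KTL = 91.9° gives TL at -96.5° from the x-axis; with |TL| = 18.6, L = (4.32, -0.258). ∠TLS = 44.7° gives LS at 38.8° from the x-axis; with |LS| = 21.3, S = (20.9, 13.1). LS is perpendicular to SW, so SW runs at 129°; with |SW| = 11.6, W = (13.6, 22.1). Then |TW| = |W − T| = 8.21.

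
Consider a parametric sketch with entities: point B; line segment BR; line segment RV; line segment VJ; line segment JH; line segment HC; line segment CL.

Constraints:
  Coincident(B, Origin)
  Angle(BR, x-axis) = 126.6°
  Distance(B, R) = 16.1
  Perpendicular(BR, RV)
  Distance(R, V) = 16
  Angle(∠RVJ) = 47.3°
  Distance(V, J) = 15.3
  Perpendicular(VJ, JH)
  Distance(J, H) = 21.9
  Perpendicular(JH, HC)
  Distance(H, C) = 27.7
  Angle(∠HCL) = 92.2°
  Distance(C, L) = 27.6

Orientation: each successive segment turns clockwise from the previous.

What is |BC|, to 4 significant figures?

40.92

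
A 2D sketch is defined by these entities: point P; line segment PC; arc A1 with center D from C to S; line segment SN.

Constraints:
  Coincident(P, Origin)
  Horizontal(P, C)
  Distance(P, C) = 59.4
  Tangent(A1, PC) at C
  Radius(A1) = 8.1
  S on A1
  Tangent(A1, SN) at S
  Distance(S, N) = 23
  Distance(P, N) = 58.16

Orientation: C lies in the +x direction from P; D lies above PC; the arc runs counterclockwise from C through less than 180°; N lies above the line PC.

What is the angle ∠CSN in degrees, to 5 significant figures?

113.42°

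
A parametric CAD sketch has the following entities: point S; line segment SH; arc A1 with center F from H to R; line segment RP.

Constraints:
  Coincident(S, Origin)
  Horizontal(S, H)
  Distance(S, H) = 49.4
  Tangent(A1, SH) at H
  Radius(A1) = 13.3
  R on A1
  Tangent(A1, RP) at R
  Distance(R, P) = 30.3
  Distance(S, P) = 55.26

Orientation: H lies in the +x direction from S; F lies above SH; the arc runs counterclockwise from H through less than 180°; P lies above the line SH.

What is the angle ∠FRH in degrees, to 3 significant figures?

20.0°

Checks: |FH| = 13.30 ✓; |FR| = 13.30 ✓; ∠(FR, RP) = 90.00° ✓; |RP| = 30.30 ✓; |SP| = 55.26 ✓.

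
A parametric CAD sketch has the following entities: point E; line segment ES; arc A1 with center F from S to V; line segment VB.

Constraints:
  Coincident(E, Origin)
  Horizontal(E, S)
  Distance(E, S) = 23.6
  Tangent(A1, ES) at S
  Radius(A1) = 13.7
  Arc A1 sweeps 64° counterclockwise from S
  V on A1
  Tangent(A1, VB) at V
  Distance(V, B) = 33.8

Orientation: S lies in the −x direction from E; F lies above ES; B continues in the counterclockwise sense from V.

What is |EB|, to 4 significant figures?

38.24

E is at the origin; E and S share the same y with |ES| = 23.6 and S on the −x side, so S = (-23.60, 0.000). A1 meets ES tangentially, so FS is at right angles to ES, so F = S + (0, 13.7) = (-23.60, 13.70). On A1, S sits at bearing -90° from F; a 64° counterclockwise sweep puts V at bearing -26°, so V = F + 13.7·(cos -26°, sin -26°) = (-11.29, 7.694). Since A1 is tangent to VB there, FV ⟂ VB, so VB runs along (−sin -26°, cos -26°); with |VB| = 33.8, B = (3.530, 38.07). Then |EB| = |B − E| = 38.24.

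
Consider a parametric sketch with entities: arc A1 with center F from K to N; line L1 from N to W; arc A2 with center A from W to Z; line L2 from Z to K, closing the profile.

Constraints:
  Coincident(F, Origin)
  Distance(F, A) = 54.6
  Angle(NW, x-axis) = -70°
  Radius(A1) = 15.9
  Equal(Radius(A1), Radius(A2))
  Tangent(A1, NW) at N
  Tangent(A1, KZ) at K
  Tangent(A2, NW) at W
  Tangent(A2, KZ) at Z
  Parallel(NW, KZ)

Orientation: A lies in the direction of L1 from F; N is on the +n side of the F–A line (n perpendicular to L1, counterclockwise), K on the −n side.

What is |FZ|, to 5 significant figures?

56.868

The slot axis is L1's direction at -70.0°, so u = (cos -70.0°, sin -70.0°) = (0.34202, -0.93969) and n = (−sin -70.0°, cos -70.0°) = (0.93969, 0.34202). F is at the origin and A lies 54.6 along u from F, so A = 54.6·u = (18.674, -51.307). Tangency of A1 to both parallel lines with radius 15.9 puts N and K at F ± 15.9·n: N = (14.941, 5.4381), K = (-14.941, -5.4381). Equal radii place W and Z the same way about A: W = A + 15.9·n = (33.615, -45.869), Z = A − 15.9·n = (3.7332, -56.745). Then |FZ| = |Z − F| = 56.868.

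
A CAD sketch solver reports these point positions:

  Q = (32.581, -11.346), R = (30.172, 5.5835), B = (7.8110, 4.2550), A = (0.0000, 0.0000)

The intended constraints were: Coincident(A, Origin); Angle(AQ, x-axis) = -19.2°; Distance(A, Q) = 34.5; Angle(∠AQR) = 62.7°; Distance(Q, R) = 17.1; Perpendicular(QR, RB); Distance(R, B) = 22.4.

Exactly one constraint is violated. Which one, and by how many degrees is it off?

Perpendicular(QR, RB) — off by 4.70°.

A = (0.00, 0.00) ✓; AQ at -19.20° ✓; |AQ| = 34.50 ✓; ∠AQR = 62.70° ✓; |QR| = 17.10 ✓; ∠(QR, RB) = 85.30° ✗; |RB| = 22.40 ✓.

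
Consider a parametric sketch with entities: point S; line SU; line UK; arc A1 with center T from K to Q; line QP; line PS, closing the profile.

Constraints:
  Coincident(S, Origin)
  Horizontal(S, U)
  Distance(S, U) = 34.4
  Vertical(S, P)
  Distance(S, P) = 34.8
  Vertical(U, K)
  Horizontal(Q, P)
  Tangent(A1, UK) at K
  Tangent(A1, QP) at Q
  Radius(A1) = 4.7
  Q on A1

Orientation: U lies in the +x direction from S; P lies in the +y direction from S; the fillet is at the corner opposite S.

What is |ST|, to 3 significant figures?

42.3

S is at the origin; SU is horizontal with |SU| = 34.4 and U on the +x side, so U = (34.4, 0.00). SP is vertical with |SP| = 34.8 and P on the +y side, so P = (0.00, 34.8). The virtual corner opposite S is at (34.4, 34.8). Tangency of A1 to UK means the radius TK is perpendicular to UK and A1 meets QP tangentially, so TQ is at right angles to QP, with radius 4.7, so the center T sits 4.7 in from both sides at T = (29.7, 30.1). Then |ST| = |T − S| = 42.3.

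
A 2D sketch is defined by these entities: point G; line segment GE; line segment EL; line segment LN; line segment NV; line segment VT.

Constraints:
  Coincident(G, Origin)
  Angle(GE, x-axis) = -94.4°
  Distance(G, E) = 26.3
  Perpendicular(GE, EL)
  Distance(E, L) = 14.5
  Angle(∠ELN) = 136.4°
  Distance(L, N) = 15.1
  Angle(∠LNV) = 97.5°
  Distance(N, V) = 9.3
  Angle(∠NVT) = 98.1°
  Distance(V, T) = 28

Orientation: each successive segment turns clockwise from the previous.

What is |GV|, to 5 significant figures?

21.641

G is at the origin; GE runs at -94.4° with length 26.3, so E = (-2.0177, -26.222). The perpendicularity gives EL at right angles to GE, so EL runs at 175.60°; with |EL| = 14.5, L = (-16.475, -25.110). ∠ELN = 136.4° gives LN at 132.00° from the x-axis; with |LN| = 15.1, N = (-26.579, -13.889). ∠LNV = 97.5° gives NV at 49.500° from the x-axis; with |NV| = 9.3, V = (-20.539, -6.8168). Then |GV| = |V − G| = 21.641.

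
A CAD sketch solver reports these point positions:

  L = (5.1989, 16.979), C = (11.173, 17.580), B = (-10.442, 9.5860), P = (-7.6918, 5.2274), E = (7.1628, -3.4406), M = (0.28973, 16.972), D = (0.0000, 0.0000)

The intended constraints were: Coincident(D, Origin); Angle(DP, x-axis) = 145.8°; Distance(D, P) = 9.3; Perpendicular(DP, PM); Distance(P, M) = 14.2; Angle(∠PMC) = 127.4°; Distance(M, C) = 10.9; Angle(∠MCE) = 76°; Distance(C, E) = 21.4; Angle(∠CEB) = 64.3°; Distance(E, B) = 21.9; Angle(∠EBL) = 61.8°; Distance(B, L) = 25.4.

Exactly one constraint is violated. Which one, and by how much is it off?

Distance(B, L) = 25.4 — off by 8.10.

D = (0.00, 0.00) ✓; DP at 145.8° ✓; |DP| = 9.300 ✓; ∠(DP, PM) = 90.00° ✓; |PM| = 14.20 ✓; ∠PMC = 127.4° ✓; |MC| = 10.90 ✓; ∠MCE = 76.00° ✓; |CE| = 21.40 ✓; ∠CEB = 64.30° ✓; |EB| = 21.90 ✓; ∠EBL = 61.80° ✓; |BL| = 17.30 ✗.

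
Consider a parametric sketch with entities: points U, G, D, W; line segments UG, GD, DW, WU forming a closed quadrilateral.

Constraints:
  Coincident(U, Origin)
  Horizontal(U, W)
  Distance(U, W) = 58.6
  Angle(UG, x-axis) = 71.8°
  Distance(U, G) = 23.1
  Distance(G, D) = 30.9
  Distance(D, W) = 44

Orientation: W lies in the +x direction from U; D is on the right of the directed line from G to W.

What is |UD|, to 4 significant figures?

17.22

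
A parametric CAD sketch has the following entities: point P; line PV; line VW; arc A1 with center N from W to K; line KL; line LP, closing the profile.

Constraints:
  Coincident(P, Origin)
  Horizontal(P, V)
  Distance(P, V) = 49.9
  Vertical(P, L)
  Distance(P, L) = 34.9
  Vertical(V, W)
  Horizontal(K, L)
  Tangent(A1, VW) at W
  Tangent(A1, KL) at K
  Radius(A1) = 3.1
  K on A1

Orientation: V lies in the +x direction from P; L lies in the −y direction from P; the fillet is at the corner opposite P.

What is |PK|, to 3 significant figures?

58.4

P is at the origin; P and V share the same y with |PV| = 49.9 and V on the +x side, so V = (49.9, 0.00). P and L share the same x with |PL| = 34.9 and L on the −y side, so L = (0.00, -34.9). The virtual corner opposite P is at (49.9, -34.9). Tangency of A1 to VW means the radius NW is perpendicular to VW and tangency of A1 to KL means the radius NK is perpendicular to KL, with radius 3.1, so the center N sits 3.1 in from both sides at N = (46.8, -31.8). That places the tangent points at W = (49.9, -31.8) on VW and K = (46.8, -34.9) on KL. Then |PK| = |K − P| = 58.4.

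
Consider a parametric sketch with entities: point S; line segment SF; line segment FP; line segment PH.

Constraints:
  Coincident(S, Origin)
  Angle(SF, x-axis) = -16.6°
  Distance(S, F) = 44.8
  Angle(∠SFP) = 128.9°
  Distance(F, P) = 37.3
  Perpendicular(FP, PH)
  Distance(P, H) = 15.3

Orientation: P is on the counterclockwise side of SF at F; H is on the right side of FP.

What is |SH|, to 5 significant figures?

82.450

∠SFP = 128.9°, so FP runs at -16.6° + (180° − 128.9°) = 34.500° from the x-axis; with |FP| = 37.3, P = F + 37.3·(cos 34.500°, sin 34.500°) = (73.673, 8.3281). FP ⟂ PH; with |PH| = 15.3 on the right of FP, H = P + 15.3·(0.56641, -0.82413) = (82.339, -4.2810). Then |SH| = |H − S| = 82.450.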